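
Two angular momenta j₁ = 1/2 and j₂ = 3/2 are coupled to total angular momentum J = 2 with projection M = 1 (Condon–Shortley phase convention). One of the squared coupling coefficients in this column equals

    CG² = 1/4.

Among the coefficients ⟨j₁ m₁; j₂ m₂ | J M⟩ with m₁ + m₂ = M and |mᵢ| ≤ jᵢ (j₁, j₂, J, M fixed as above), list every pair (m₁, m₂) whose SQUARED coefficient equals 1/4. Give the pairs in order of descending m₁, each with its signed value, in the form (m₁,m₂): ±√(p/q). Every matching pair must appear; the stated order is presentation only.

(-1/2,3/2): +√(1/4)

Admissible pairs with m₁+m₂ = M = 1: (-1/2,3/2), (1/2,1/2)
  (m₁,m₂)=(1/2,1/2): CG² = 3/4, CG = +√(3/4)
  (m₁,m₂)=(-1/2,3/2): CG² = 1/4, CG = +√(1/4)   ← matches the target
Pairs with CG² = 1/4: (-1/2,3/2): +√(1/4)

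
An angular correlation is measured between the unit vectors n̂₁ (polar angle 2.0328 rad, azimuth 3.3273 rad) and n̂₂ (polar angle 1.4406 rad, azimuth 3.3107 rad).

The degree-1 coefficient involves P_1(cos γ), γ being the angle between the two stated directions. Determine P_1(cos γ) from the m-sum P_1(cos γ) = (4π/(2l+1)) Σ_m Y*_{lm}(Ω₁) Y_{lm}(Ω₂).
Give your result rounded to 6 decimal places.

Addition theorem: P_1(cos γ) = (4π/3) Σ_m Y*_{lm}(Ω₁) Y_{lm}(Ω₂), m = −1…1:
  [-1]  conj(Y_{1,-1})(Ω₁) = -0.303955-0.057105i ; Y_{1,-1}(Ω₂) = -0.337683+0.057655i ; Δ = +0.105933+0.001759i
  [+0]  conj(Y_{1,0})(Ω₁) = -0.217791-0.000000i ; Y_{1,0}(Ω₂) = +0.063435+0.000000i ; Δ = -0.013816-0.000000i
  [+1]  conj(Y_{1,1})(Ω₁) = +0.303955-0.057105i ; Y_{1,1}(Ω₂) = +0.337683+0.057655i ; Δ = +0.105933-0.001759i
Total Σ_m = +0.198051+0.000000i. Multiply by 4.188790: +0.829592+0.000000i. P_1(cos γ) = 0.829592

0.829592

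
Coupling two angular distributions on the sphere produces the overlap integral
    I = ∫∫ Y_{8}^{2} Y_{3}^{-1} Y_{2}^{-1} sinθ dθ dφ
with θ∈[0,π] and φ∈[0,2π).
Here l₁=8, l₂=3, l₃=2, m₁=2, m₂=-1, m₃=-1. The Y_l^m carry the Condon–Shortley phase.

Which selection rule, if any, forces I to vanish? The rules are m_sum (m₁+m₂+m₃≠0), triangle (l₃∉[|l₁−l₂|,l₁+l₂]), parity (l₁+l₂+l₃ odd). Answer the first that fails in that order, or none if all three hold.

triangle

m₁+m₂+m₃ = 2 − 1 − 1 = 0  ✓
triangle: need |l₁−l₂| ≤ l₃ ≤ l₁+l₂ = [5,11]; l₃=2 is outside  ✗
parity: l₁+l₂+l₃ = 13 is odd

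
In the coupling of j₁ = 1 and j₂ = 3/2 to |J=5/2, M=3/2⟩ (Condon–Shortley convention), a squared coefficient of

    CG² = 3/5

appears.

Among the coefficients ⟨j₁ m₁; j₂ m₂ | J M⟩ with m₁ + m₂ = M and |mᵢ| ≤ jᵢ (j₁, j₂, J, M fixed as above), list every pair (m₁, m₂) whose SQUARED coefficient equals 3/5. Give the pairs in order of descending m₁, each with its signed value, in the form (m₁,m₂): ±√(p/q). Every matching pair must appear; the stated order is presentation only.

(1,1/2): +√(3/5)

Admissible pairs with m₁+m₂ = M = 3/2: (0,3/2), (1,1/2)
  (m₁,m₂)=(1,1/2): CG² = 3/5, CG = +√(3/5)   ← matches the target
  (m₁,m₂)=(0,3/2): CG² = 2/5, CG = +√(2/5)
Pairs with CG² = 3/5: (1,1/2): +√(3/5)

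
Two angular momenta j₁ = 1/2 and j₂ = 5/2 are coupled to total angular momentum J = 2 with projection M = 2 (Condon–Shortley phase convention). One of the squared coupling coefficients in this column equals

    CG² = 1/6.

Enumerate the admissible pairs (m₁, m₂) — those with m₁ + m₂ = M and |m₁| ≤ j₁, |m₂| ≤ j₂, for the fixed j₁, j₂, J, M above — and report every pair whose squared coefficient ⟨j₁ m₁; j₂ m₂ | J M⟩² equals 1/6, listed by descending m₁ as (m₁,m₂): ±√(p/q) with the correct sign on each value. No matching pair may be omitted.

Admissible pairs with m₁+m₂ = M = 2: (-1/2,5/2), (1/2,3/2)
  (m₁,m₂)=(1/2,3/2): CG² = 1/6, CG = +√(1/6)   ← matches the target
  (m₁,m₂)=(-1/2,5/2): CG² = 5/6, CG = −√(5/6)
Pairs with CG² = 1/6: (1/2,3/2): +√(1/6)

(1/2,3/2): +√(1/6)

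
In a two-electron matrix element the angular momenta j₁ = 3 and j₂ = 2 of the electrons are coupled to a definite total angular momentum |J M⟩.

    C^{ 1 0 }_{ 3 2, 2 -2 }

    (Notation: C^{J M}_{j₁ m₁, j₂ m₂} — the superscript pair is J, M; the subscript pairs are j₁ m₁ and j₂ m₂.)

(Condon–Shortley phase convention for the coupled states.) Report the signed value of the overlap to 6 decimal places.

+0.377964

j₁+j₂−J=4  J+j₁−j₂=2  J−j₁+j₂=0  j₁+j₂+J+1=7
(j₁±m₁, j₂±m₂, J±M) = (5,1,0,4,1,1)
P² = 576/7
sum k=0..0:
  [0] +1/24 = 1/24
S = 1/24
C² = P²·S² = 1/7 ; C = +0.377964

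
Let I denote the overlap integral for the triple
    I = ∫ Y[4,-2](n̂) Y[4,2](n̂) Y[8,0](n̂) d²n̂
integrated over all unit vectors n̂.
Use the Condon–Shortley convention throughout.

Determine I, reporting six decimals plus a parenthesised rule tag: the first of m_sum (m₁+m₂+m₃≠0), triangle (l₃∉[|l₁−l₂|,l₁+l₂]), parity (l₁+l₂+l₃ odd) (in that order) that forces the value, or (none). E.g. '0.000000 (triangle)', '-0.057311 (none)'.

m-sum 0 ✓  L=16 even ✓  0≤8≤8 ✓
Π(2lᵢ+1) = 9×9×17 = 1377
triangle coeff Δ(4,4,8) = 1/218790
Σ_t [0,0]: t=0:+1/331776 = 1/331776
(3j)²=490/21879 [(4 4 8; 0 0 0)], sign=+1
Σ_t [0,0]: t=0:+1/2073600 = 1/2073600
(3j)²=392/109395 [(4 4 8; -2 2 0)], sign=+1
⇒ 4πI² = 38416/347633
I = (+1)√(38416/347633/(4π)) = 0.09377577
No selection rule forces the value: the integral is nonzero (none).

0.093776 (none)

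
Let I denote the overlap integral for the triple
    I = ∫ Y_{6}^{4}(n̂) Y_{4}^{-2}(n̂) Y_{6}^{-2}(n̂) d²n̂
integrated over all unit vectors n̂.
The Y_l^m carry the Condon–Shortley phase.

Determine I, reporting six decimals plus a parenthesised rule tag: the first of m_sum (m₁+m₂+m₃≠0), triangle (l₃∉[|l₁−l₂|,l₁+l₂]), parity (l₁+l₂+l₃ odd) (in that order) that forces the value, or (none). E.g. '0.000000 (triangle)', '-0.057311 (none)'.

0.060095 (none)

Rules hold: Σm=0, L=16 even, 2≤6≤10.
N = 13·9·13 = 1521
Δ = 4!·8!·4!/17! = 1/15315300
Racah Σ t=0..4: t=0:+1/829440 t=1:−1/25920 t=2:+1/9216 t=3:−1/25920 t=4:+1/829440 = 7/207360
⇒ 3j(6 4 6; 0 0 0)² = 28/2431, sgn +1
Racah Σ t=0..2: t=0:+1/138240 t=1:−1/181440 t=2:+1/3870720 = 23/11612160
⇒ 3j(6 4 6; 4 -2 -2)² = 529/204204, sgn +1
4πI² = N·(3j₀)²·(3jₘ)² = 1587/34969
I = +1·√(0.0453831/4π) = 0.06009550
No selection rule forces the value: the integral is nonzero (none).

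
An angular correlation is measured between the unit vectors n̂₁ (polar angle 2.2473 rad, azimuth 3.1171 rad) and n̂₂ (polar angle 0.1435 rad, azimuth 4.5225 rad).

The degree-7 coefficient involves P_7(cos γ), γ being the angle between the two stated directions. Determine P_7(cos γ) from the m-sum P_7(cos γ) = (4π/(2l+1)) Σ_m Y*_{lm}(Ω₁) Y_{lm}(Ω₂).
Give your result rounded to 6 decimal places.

Addition theorem: P_7(cos γ) = (4π/15) Σ_m Y*_{lm}(Ω₁) Y_{lm}(Ω₂), m = −7…7:
  [-7]  conj(Y_{7,-7})(Ω₁) = (-0.086366, 0.014954) ; Y_{7,-7}(Ω₂) = (0.000001, -0.000000) ; Δ = (-0.000000, 0.000000)
  [-6]  conj(Y_{7,-6})(Ω₁) = (-0.260479, 0.038557) ; Y_{7,-6}(Ω₂) = (-0.000007, -0.000014) ; Δ = (0.000002, 0.000003)
  [-5]  conj(Y_{7,-5})(Ω₁) = (-0.429982, 0.052922) ; Y_{7,-5}(Ω₂) = (-0.000209, 0.000150) ; Δ = (0.000082, -0.000076)
  [-4]  conj(Y_{7,-4})(Ω₁) = (-0.354243, 0.034817) ; Y_{7,-4}(Ω₂) = (0.002144, 0.002036) ; Δ = (-0.000830, -0.000647)
  [-3]  conj(Y_{7,-3})(Ω₁) = (0.047065, -0.003464) ; Y_{7,-3}(Ω₂) = (0.013187, -0.020588) ; Δ = (0.000549, -0.001015)
  [-2]  conj(Y_{7,-2})(Ω₁) = (0.365622, -0.017924) ; Y_{7,-2}(Ω₂) = (-0.130769, -0.052197) ; Δ = (-0.048748, -0.016740)
  [-1]  conj(Y_{7,-1})(Ω₁) = (0.114538, -0.002806) ; Y_{7,-1}(Ω₂) = (-0.095677, 0.497786) ; Δ = (-0.009562, 0.057284)
  [+0]  conj(Y_{7,0})(Ω₁) = (-0.334880, -0.000000) ; Y_{7,0}(Ω₂) = (0.799317, 0.000000) ; Δ = (-0.267675, -0.000000)
  [+1]  conj(Y_{7,1})(Ω₁) = (-0.114538, -0.002806) ; Y_{7,1}(Ω₂) = (0.095677, 0.497786) ; Δ = (-0.009562, -0.057284)
  [+2]  conj(Y_{7,2})(Ω₁) = (0.365622, 0.017924) ; Y_{7,2}(Ω₂) = (-0.130769, 0.052197) ; Δ = (-0.048748, 0.016740)
  [+3]  conj(Y_{7,3})(Ω₁) = (-0.047065, -0.003464) ; Y_{7,3}(Ω₂) = (-0.013187, -0.020588) ; Δ = (0.000549, 0.001015)
  [+4]  conj(Y_{7,4})(Ω₁) = (-0.354243, -0.034817) ; Y_{7,4}(Ω₂) = (0.002144, -0.002036) ; Δ = (-0.000830, 0.000647)
  [+5]  conj(Y_{7,5})(Ω₁) = (0.429982, 0.052922) ; Y_{7,5}(Ω₂) = (0.000209, 0.000150) ; Δ = (0.000082, 0.000076)
  [+6]  conj(Y_{7,6})(Ω₁) = (-0.260479, -0.038557) ; Y_{7,6}(Ω₂) = (-0.000007, 0.000014) ; Δ = (0.000002, -0.000003)
  [+7]  conj(Y_{7,7})(Ω₁) = (0.086366, 0.014954) ; Y_{7,7}(Ω₂) = (-0.000001, -0.000000) ; Δ = (-0.000000, -0.000000)
Σ over m = (-0.384688, -0.000000); ×(4π/15) → (-0.322276, -0.000000). Real part: -0.322276

-0.322276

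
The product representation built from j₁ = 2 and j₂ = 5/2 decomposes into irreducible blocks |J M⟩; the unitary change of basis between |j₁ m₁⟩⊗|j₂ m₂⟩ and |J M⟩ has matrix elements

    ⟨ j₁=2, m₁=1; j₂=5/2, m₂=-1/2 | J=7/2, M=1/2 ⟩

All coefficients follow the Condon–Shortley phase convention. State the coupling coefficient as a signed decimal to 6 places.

+√(14/45) ≈ +0.557773

triangle: 1!·3!·4!/9! = 144/362880
(j±m)!: 3!·1!·2!·3!·4!·3! = 10368
prefactor² = (2J+1)·Δ·N² = 1152/35
  k=0: +1/(0!·1!·1!·2!·2!·2!) = 1/8
  k=1: −1/(1!·0!·0!·1!·3!·3!) = -1/36
Σ = 7/72  ⇒  CG² = 1152/35·(7/72)² = 14/45
CG = +√(14/45) = +0.557773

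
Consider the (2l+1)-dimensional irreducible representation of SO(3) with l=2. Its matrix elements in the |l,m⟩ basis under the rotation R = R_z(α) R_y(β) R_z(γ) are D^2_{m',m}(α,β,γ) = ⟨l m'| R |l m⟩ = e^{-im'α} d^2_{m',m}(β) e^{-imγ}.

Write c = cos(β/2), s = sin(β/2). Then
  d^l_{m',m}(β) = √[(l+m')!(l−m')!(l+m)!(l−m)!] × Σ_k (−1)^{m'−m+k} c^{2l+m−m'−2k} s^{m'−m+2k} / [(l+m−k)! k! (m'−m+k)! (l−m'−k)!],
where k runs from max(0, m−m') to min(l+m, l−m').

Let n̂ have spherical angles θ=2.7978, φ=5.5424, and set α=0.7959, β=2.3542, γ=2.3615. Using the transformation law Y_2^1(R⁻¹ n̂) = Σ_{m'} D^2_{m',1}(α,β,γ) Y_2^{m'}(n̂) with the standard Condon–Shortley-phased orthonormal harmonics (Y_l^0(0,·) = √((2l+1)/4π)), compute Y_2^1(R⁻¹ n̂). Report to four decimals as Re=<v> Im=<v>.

Need the full column D^2_{m',1} for m'=−2..2 at α=0.7959, β=2.3542, γ=2.3615.
cos(β/2)=0.383605, sin(β/2)=0.923497
d^2_{-2,1}: single k=3 term ⇒ +0.604256;  D = +0.433928-0.420514i
d^2_{-1,1}: k∈[2..3] ⇒ +0.376496 -0.727349 = -0.350853;  D = -0.001823+0.350848i
d^2_{0,1}: k∈[1..2] ⇒ +0.127692 -0.740059 = -0.612368;  D = +0.435300+0.430706i
d^2_{1,1}: k∈[0..1] ⇒ +0.021654 -0.376496 = -0.354842;  D = +0.354798-0.005609i
d^2_{2,1}: single k=0 term ⇒ -0.104260;  D = +0.071758-0.075637i
Y_2^{m'}(θ=2.7978,φ=5.5424) and Σ D·Y over m':
  (+0.4339-0.4205i)·(+0.0039+0.0437i)  (-0.0018+0.3508i)·(-0.1809-0.1654i)  (+0.4353+0.4307i)·(+0.5233+0.0000i)  (+0.3548-0.0056i)·(+0.1809-0.1654i)  (+0.0718-0.0756i)·(+0.0039-0.0437i)
Y_2^1(R⁻¹ n̂) = +0.366476+0.116387i

Re=0.3665 Im=0.1164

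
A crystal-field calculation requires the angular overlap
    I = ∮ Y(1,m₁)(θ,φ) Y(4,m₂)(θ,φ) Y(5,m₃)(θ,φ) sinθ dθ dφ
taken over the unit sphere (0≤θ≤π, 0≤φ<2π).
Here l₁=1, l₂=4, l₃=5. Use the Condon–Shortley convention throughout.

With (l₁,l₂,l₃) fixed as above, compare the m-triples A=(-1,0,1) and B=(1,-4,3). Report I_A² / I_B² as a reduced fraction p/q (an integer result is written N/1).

l's match ⇒ only the (l;m) 3-j factors differ between A and B.
A: triangle coeff Δ(1,4,5) = 1/495; Σ_t [0,0]: t=0:+1/1152 = 1/1152; (3j)²=1/33 [(1 4 5; -1 0 1)], sign=+1
B: triangle coeff Δ(1,4,5) = 1/495; Σ_t [0,0]: t=0:+1/80640 = 1/80640; (3j)²=1/495 [(1 4 5; 1 -4 3)], sign=+1
I_A²/I_B² = (1/33)/(1/495) = 15/1

15/1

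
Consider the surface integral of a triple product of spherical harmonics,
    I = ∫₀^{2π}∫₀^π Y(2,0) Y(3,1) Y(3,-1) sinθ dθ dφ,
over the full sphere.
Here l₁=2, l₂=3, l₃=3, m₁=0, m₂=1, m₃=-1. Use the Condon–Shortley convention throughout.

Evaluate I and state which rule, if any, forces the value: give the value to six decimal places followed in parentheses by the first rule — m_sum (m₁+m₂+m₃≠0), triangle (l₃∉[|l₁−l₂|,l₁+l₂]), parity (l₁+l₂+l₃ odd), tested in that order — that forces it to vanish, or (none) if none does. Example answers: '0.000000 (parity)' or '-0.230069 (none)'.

-0.126157 (none)

m-sum 0 ✓  L=8 even ✓  1≤3≤5 ✓
Π(2lᵢ+1) = 5×7×7 = 245
triangle coeff Δ(2,3,3) = 1/3780
Σ_t [0,2]: t=0:+1/24 t=1:−1/4 t=2:+1/24 = -1/6
(3j)²=4/105 [(2 3 3; 0 0 0)], sign=+1
Σ_t [0,2]: t=0:+1/96 t=1:−1/6 t=2:+1/16 = -3/32
(3j)²=3/140 [(2 3 3; 0 1 -1)], sign=-1
⇒ 4πI² = 1/5
I = (-1)√(1/5/(4π)) = -0.12615663
No selection rule forces the value: the integral is nonzero (none).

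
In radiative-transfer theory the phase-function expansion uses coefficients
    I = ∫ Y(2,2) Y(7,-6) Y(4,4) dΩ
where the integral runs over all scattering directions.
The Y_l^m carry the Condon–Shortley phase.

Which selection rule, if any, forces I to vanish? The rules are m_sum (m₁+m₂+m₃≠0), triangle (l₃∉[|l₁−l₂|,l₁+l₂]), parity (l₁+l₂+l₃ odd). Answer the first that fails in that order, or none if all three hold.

triangle

m₁+m₂+m₃ = 2 − 6 + 4 = 0  ✓
triangle: need |l₁−l₂| ≤ l₃ ≤ l₁+l₂ = [5,9]; l₃=4 is outside  ✗
parity: l₁+l₂+l₃ = 13 is odd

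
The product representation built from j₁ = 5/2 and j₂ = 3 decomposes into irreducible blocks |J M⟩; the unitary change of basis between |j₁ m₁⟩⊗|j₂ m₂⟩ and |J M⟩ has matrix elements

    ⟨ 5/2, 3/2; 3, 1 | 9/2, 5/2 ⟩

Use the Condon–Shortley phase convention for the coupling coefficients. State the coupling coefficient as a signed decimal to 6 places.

+√(10/99) ≈ +0.317821

triangle: 1!·4!·5!/11! = 2880/39916800
(j±m)!: 4!·1!·4!·2!·7!·2! = 11612160
prefactor² = (2J+1)·Δ·N² = 92160/11
  k=0: +1/(0!·1!·1!·4!·3!·1!) = 1/144
  k=1: −1/(1!·0!·0!·3!·4!·2!) = -1/288
Σ = 1/288  ⇒  CG² = 92160/11·(1/288)² = 10/99
CG = +√(10/99) = +0.317821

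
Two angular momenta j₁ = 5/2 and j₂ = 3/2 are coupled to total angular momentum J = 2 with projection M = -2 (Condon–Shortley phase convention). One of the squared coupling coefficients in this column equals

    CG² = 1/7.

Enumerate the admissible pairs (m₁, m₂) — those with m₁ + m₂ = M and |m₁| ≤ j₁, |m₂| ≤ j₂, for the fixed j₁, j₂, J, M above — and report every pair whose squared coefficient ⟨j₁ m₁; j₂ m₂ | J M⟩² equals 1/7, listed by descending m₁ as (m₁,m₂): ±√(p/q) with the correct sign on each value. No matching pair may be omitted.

(-1/2,-3/2): +√(1/7)

Admissible pairs with m₁+m₂ = M = -2: (-5/2,1/2), (-3/2,-1/2), (-1/2,-3/2)
  (m₁,m₂)=(-1/2,-3/2): CG² = 1/7, CG = +√(1/7)   ← matches the target
  (m₁,m₂)=(-3/2,-1/2): CG² = 8/21, CG = −√(8/21)
  (m₁,m₂)=(-5/2,1/2): CG² = 10/21, CG = +√(10/21)
Pairs with CG² = 1/7: (-1/2,-3/2): +√(1/7)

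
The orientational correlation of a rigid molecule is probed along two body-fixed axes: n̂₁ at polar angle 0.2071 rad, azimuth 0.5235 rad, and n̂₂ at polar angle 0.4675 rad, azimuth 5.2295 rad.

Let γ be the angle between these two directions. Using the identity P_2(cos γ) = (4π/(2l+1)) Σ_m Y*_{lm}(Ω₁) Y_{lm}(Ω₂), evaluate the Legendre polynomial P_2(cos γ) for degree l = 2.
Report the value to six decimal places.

0.643272

Summing Y*_{l m}(θ₁,φ₁)·Y_{l m}(θ₂,φ₂) over m ∈ [−2, 2]; prefactor 4π/(2·2+1) = 2.513274:
  [-2]  conj(Y_{2,-2})(Ω₁) = 0.00817 + 0.01414j ; Y_{2,-2}(Ω₂) = -0.04010 + 0.06742j ; Δ = -0.00128 - 0.00002j
  [-1]  conj(Y_{2,-1})(Ω₁) = 0.13464 + 0.07772j ; Y_{2,-1}(Ω₂) = 0.15365 + 0.27016j ; Δ = -0.00031 + 0.04832j
  [+0]  conj(Y_{2,0})(Ω₁) = 0.59078 + 0.00000j ; Y_{2,0}(Ω₂) = 0.43862 + 0.00000j ; Δ = 0.25913 + 0.00000j
  [+1]  conj(Y_{2,1})(Ω₁) = -0.13464 + 0.07772j ; Y_{2,1}(Ω₂) = -0.15365 + 0.27016j ; Δ = -0.00031 - 0.04832j
  [+2]  conj(Y_{2,2})(Ω₁) = 0.00817 - 0.01414j ; Y_{2,2}(Ω₂) = -0.04010 - 0.06742j ; Δ = -0.00128 + 0.00002j
Σ over m = 0.25595 - 0.00000j; ×(4π/5) → 0.64327 - 0.00000j. Real part: 0.643272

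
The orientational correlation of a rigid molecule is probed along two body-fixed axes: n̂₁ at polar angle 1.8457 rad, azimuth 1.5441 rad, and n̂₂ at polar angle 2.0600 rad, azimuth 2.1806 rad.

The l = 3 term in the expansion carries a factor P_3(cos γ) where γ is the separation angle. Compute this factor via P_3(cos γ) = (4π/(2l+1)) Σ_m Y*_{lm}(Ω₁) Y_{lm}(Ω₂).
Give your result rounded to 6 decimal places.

0.116223

Summing Y*_{l m}(θ₁,φ₁)·Y_{l m}(θ₂,φ₂) over m ∈ [−3, 3]; prefactor 4π/(2·3+1) = 1.795196:
  m=-3: Y*=(-0.029759, -0.370776)  Y=(0.277416, -0.073387)  product (-0.035466, -0.100675)
  m=-2: Y*=(0.256614, -0.013714)  Y=(0.128731, -0.351361)  product (0.028215, -0.091930)
  m=-1: Y*=(-0.005244, -0.196375)  Y=(-0.017014, -0.024353)  product (-0.004693, 0.003469)
  m=+0: Y*=(0.266578, -0.000000)  Y=(0.332466, 0.000000)  product (0.088628, 0.000000)
  m=+1: Y*=(0.005244, -0.196375)  Y=(0.017014, -0.024353)  product (-0.004693, -0.003469)
  m=+2: Y*=(0.256614, 0.013714)  Y=(0.128731, 0.351361)  product (0.028215, 0.091930)
  m=+3: Y*=(0.029759, -0.370776)  Y=(-0.277416, -0.073387)  product (-0.035466, 0.100675)
Total Σ_m = (0.064741, 0.000000). Multiply by 1.795196: (0.116223, 0.000000). P_3(cos γ) = 0.116223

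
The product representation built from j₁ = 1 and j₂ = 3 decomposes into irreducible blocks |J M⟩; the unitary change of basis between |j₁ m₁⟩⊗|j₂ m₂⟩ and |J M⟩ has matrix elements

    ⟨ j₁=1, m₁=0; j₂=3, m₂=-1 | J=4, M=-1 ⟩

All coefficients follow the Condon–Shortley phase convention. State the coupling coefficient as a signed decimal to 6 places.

triangle: 0!*2!*6!/9! = 1440/362880
(j±m)!: 1!*1!*2!*4!*3!*5! = 34560
prefactor² = (2J+1)*Δ*N² = 8640/7
  k=0: +1/(0!*0!*1!*2!*1!*4!) = 1/48
Σ = 1/48  ⇒  CG² = 8640/7*(1/48)² = 15/28
CG = +√(15/28) = +0.731925

+√(15/28) ≈ +0.731925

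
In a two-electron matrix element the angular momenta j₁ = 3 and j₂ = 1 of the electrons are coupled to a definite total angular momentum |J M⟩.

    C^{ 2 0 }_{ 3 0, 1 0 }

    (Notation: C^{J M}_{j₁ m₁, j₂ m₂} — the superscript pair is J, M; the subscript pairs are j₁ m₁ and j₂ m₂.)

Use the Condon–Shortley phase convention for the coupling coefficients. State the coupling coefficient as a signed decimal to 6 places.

-0.654654  (= −√(3/7))

triangle: 2!*4!*0!/7! = 48/5040
(j±m)!: 3!*3!*1!*1!*2!*2! = 144
prefactor² = (2J+1)*Δ*N² = 48/7
  k=1: −1/(1!*1!*2!*0!*2!*0!) = -1/4
Σ = -1/4  ⇒  CG² = 48/7*(-1/4)² = 3/7
CG = −√(3/7) = -0.654654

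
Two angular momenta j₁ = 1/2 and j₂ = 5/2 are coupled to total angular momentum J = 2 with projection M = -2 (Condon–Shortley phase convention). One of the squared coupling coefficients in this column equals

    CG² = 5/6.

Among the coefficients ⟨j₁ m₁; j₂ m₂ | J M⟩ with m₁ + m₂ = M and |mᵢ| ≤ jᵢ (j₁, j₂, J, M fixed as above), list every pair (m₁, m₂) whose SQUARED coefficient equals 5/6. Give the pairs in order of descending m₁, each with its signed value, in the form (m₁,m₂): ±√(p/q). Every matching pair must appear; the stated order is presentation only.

Admissible pairs with m₁+m₂ = M = -2: (-1/2,-3/2), (1/2,-5/2)
  (m₁,m₂)=(1/2,-5/2): CG² = 5/6, CG = +√(5/6)   ← matches the target
  (m₁,m₂)=(-1/2,-3/2): CG² = 1/6, CG = −√(1/6)
Pairs with CG² = 5/6: (1/2,-5/2): +√(5/6)

(1/2,-5/2): +√(5/6)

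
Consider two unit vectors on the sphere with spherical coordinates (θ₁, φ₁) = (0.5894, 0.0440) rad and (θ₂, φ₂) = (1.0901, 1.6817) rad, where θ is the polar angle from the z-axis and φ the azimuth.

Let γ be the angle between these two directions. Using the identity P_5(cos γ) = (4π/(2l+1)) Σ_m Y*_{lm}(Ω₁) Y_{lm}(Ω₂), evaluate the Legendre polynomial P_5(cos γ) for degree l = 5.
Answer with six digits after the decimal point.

0.321372

Expand P_5 via completeness: Σ_{m} conj(Y_{5,m}) at Ω₁ times Y_{5,m} at Ω₂ —
  m=-5: (0.02404 + 0.00538j) × (-0.13393 - 0.21625j) = -0.00206 - 0.00592j  (running Σ = -0.00206 - 0.00592j)
  m=-4: (0.11468 + 0.02039j) × (0.37888 - 0.18004j) = 0.04712 - 0.01292j  (running Σ = 0.04507 - 0.01884j)
  m=-3: (0.30741 + 0.04081j) × (0.07280 + 0.21067j) = 0.01378 + 0.06773j  (running Σ = 0.05885 + 0.04890j)
  m=-2: (0.46529 + 0.04105j) × (0.21550 - 0.04860j) = 0.10227 - 0.01377j  (running Σ = 0.16111 + 0.03513j)
  m=-1: (0.24071 + 0.01060j) × (0.03248 + 0.29165j) = 0.00473 + 0.07055j  (running Σ = 0.16584 + 0.10568j)
  m=0: (-0.31969 + 0.00000j) × (0.15754 + 0.00000j) = -0.05037 + 0.00000j  (running Σ = 0.11547 + 0.10568j)
  m=1: (-0.24071 + 0.01060j) × (-0.03248 + 0.29165j) = 0.00473 - 0.07055j  (running Σ = 0.12020 + 0.03513j)
  m=2: (0.46529 - 0.04105j) × (0.21550 + 0.04860j) = 0.10227 + 0.01377j  (running Σ = 0.22247 + 0.04890j)
  m=3: (-0.30741 + 0.04081j) × (-0.07280 + 0.21067j) = 0.01378 - 0.06773j  (running Σ = 0.23625 - 0.01884j)
  m=4: (0.11468 - 0.02039j) × (0.37888 + 0.18004j) = 0.04712 + 0.01292j  (running Σ = 0.28337 - 0.00592j)
  m=5: (-0.02404 + 0.00538j) × (0.13393 - 0.21625j) = -0.00206 + 0.00592j  (running Σ = 0.28131 + 0.00000j)
Σ over m = 0.28131 + 0.00000j; ×(4π/11) → 0.32137 + 0.00000j. Real part: 0.321372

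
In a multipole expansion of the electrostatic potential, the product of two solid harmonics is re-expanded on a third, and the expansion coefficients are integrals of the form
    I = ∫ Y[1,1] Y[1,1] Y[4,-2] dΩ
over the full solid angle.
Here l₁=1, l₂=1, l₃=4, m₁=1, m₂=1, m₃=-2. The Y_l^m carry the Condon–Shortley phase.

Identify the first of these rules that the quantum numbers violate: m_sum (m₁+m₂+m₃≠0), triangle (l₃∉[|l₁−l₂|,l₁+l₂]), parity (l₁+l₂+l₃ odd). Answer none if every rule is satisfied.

triangle

Σmᵢ = 0  ✓
l₃∈[|l₁−l₂|,l₁+l₂]=[0,2] required, l₃=4 fails  ✗
Σlᵢ = 6 ⇒ even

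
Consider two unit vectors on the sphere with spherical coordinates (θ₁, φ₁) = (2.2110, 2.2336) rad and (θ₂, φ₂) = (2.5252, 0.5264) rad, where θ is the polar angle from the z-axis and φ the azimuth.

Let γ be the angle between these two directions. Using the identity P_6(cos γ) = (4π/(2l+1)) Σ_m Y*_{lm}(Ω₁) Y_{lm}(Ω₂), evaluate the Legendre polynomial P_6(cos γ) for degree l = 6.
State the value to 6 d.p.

Expand P_6 via completeness: Σ_{m} conj(Y_{6,m}) at Ω₁ times Y_{6,m} at Ω₂ —
  [-6]  conj(Y_{6,-6})(Ω₁) = +0.086241+0.095294i ; Y_{6,-6}(Ω₂) = -0.018028+0.000303i ; Δ = -0.001584-0.001692i
  [-5]  conj(Y_{6,-5})(Ω₁) = -0.056898+0.326710i ; Y_{6,-5}(Ω₂) = +0.076961+0.043008i ; Δ = -0.018430+0.022697i
  [-4]  conj(Y_{6,-4})(Ω₁) = -0.380843+0.203322i ; Y_{6,-4}(Ω₂) = -0.128432-0.216804i ; Δ = +0.092993+0.056455i
  [-3]  conj(Y_{6,-3})(Ω₁) = -0.169736-0.075314i ; Y_{6,-3}(Ω₂) = +0.003731+0.443987i ; Δ = +0.032805-0.075642i
  [-2]  conj(Y_{6,-2})(Ω₁) = +0.062090+0.248137i ; Y_{6,-2}(Ω₂) = +0.196405-0.344629i ; Δ = +0.097710+0.027338i
  [-1]  conj(Y_{6,-1})(Ω₁) = -0.182546+0.233852i ; Y_{6,-1}(Ω₂) = +0.058029-0.033720i ; Δ = -0.002707+0.019726i
  [+0]  conj(Y_{6,0})(Ω₁) = +0.181429-0.000000i ; Y_{6,0}(Ω₂) = -0.416341+0.000000i ; Δ = -0.075536+0.000000i
  [+1]  conj(Y_{6,1})(Ω₁) = +0.182546+0.233852i ; Y_{6,1}(Ω₂) = -0.058029-0.033720i ; Δ = -0.002707-0.019726i
  [+2]  conj(Y_{6,2})(Ω₁) = +0.062090-0.248137i ; Y_{6,2}(Ω₂) = +0.196405+0.344629i ; Δ = +0.097710-0.027338i
  [+3]  conj(Y_{6,3})(Ω₁) = +0.169736-0.075314i ; Y_{6,3}(Ω₂) = -0.003731+0.443987i ; Δ = +0.032805+0.075642i
  [+4]  conj(Y_{6,4})(Ω₁) = -0.380843-0.203322i ; Y_{6,4}(Ω₂) = -0.128432+0.216804i ; Δ = +0.092993-0.056455i
  [+5]  conj(Y_{6,5})(Ω₁) = +0.056898+0.326710i ; Y_{6,5}(Ω₂) = -0.076961+0.043008i ; Δ = -0.018430-0.022697i
  [+6]  conj(Y_{6,6})(Ω₁) = +0.086241-0.095294i ; Y_{6,6}(Ω₂) = -0.018028-0.000303i ; Δ = -0.001584+0.001692i
Total Σ_m = +0.326039-0.000000i. Multiply by 0.966644: +0.315163-0.000000i. P_6(cos γ) = 0.315163

0.315163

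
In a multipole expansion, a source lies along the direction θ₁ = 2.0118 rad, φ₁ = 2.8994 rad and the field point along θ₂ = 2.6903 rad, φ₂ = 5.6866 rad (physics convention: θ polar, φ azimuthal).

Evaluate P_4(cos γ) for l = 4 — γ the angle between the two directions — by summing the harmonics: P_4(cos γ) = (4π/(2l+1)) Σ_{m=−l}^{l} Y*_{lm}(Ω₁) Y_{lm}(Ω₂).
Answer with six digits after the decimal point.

Addition theorem: P_4(cos γ) = (4π/9) Σ_m Y*_{lm}(Ω₁) Y_{lm}(Ω₂), m = −4…4:
  m=-4: Y*=0.16761 - 0.24393j  Y=-0.01166 + 0.01097j  product 0.00072 + 0.00468j
  m=-3: Y*=0.29534 - 0.26249j  Y=0.02030 - 0.09121j  product -0.01795 - 0.03226j
  m=-2: Y*=0.06667 - 0.03508j  Y=0.10953 + 0.27613j  product 0.01699 + 0.01457j
  m=-1: Y*=-0.30575 + 0.07553j  Y=-0.40988 - 0.27836j  product 0.14635 + 0.05415j
  m=+0: Y*=-0.13795 + 0.00000j  Y=0.17539 + 0.00000j  product -0.02420 + 0.00000j
  m=+1: Y*=0.30575 + 0.07553j  Y=0.40988 - 0.27836j  product 0.14635 - 0.05415j
  m=+2: Y*=0.06667 + 0.03508j  Y=0.10953 - 0.27613j  product 0.01699 - 0.01457j
  m=+3: Y*=-0.29534 - 0.26249j  Y=-0.02030 - 0.09121j  product -0.01795 + 0.03226j
  m=+4: Y*=0.16761 + 0.24393j  Y=-0.01166 - 0.01097j  product 0.00072 - 0.00468j
Total Σ_m = 0.26803 + 0.00000j. Multiply by 1.396263: 0.37424 + 0.00000j. P_4(cos γ) = 0.374242

0.374242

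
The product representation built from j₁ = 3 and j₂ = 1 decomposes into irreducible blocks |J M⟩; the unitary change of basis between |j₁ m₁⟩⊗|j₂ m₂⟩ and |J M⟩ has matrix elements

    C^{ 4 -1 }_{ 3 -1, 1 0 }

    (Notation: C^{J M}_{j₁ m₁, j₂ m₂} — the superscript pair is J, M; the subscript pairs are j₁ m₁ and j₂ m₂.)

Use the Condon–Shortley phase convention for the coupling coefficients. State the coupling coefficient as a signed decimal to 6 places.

+0.731925  (= +√(15/28))

j₁+j₂−J=0  J+j₁−j₂=6  J−j₁+j₂=2  j₁+j₂+J+1=9
(j₁±m₁, j₂±m₂, J±M) = (2,4,1,1,3,5)
P² = 8640/7
sum k=0..0:
  [0] +1/48 = 1/48
S = 1/48
C² = P²·S² = 15/28 ; C = +0.731925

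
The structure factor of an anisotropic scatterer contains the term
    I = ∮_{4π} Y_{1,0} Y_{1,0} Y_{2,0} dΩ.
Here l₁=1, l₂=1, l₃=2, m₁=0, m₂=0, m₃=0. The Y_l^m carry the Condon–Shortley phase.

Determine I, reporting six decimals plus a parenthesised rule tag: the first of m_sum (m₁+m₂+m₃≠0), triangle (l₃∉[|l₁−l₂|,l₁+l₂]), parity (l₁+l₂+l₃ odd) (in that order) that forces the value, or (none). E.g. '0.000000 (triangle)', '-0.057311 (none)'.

Rules hold: Σm=0, L=4 even, 0≤2≤2.
N = 3·3·5 = 45
Δ = 0!·2!·2!/5! = 1/30
Racah Σ t=0..0: t=0:+1/1 = 1/1
⇒ 3j(1 1 2; 0 0 0)² = 2/15, sgn +1
(m-triple is (0,0,0) — same symbol as above.)
4πI² = N·(3j₀)²·(3jₘ)² = 4/5
I = +1·√(0.8/4π) = 0.25231325
No selection rule forces the value: the integral is nonzero (none).

0.252313 (none)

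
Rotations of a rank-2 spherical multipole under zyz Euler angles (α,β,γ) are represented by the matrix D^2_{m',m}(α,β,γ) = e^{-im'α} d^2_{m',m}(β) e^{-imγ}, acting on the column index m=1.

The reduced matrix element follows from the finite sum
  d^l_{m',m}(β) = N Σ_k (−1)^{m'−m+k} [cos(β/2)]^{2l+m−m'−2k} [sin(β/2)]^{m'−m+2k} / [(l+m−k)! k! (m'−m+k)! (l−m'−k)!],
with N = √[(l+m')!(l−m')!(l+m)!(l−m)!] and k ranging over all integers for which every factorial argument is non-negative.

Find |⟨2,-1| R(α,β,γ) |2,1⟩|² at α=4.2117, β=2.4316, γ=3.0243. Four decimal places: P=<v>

Split into d^2_{-1,1}(β=2.4316) × two z-phases.
c=cos(2.431600/2)=0.347587, s=sin(2.431600/2)=0.937648; N=√[1·6·6·1]=6.000000
k∈{2,3} keeps every argument non-negative
  k=2: (−1)^0·6.0000/(2)·0.3476^2·0.9376^2 = +0.318660
  k=3: (−1)^1·6.0000/(6)·0.3476^0·0.9376^4 = -0.772963
d^2_{-1,1}(2.4316) = +0.318660 -0.772963 = -0.454303
|D^2_{-1,1}|² = |d^2_{-1,1}(β)|² = (-0.454303)² = 0.206392 (the z-rotation phases have unit modulus)

P=0.2064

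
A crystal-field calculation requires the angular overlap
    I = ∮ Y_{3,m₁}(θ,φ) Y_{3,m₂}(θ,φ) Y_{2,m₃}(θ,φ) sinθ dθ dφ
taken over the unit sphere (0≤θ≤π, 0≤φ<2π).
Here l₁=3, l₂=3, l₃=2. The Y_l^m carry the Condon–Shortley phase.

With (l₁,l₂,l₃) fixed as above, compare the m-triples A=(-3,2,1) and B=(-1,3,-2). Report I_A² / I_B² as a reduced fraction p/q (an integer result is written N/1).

5/2

Same 3,3,2: normalisation and zero-m 3j drop out of the ratio.
A: Δ: 4! 2! 2! / 9! → 1/3780; sum: t=4:+1/48 = 1/48; 3j²(3 3 2; -3 2 1) = Δ·Π!·Σ² = 5/84  (sign -1)
B: Δ: 4! 2! 2! / 9! → 1/3780; sum: t=4:+1/96 = 1/96; 3j²(3 3 2; -1 3 -2) = Δ·Π!·Σ² = 1/42  (sign +1)
I_A²/I_B² = (5/84)/(1/42) = 5/2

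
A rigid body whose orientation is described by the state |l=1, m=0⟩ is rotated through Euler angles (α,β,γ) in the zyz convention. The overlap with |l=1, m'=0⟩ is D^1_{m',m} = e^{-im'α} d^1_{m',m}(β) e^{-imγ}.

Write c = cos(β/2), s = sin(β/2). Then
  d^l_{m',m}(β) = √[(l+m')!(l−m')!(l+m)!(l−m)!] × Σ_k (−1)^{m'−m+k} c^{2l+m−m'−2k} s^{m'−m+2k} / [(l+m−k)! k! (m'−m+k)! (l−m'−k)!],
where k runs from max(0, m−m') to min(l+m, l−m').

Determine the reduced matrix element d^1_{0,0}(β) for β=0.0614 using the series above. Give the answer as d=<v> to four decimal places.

d^1_{0,0}(β=0.0614) via the finite sum:
c=cos(0.061400/2)=0.999529, s=sin(0.061400/2)=0.030695; N=√[1·1·1·1]=1.000000
k∈{0,1} keeps every argument non-negative
  k=0: (−1)^0·1.0000/(1)·0.9995^2·0.0307^0 = +0.999058
  k=1: (−1)^1·1.0000/(1)·0.9995^0·0.0307^2 = -0.000942
d^1_{0,0}(0.0614) = +0.999058 -0.000942 = +0.998116

d=0.9981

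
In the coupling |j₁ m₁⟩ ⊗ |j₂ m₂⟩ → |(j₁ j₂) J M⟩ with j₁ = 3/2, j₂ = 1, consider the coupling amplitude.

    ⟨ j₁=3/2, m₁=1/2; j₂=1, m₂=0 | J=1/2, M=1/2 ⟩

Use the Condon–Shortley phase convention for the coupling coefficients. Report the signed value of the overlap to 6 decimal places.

triangle: 2!×1!×0!/4! = 2/24
(j±m)!: 2!×1!×1!×1!×1!×0! = 2
prefactor² = (2J+1)×Δ×N² = 1/3
  k=1: −1/(1!×1!×0!×0!×1!×0!) = -1
Σ = -1  ⇒  CG² = 1/3×(-1)² = 1/3
CG = −√(1/3) = -0.577350

-0.577350  (= −√(1/3))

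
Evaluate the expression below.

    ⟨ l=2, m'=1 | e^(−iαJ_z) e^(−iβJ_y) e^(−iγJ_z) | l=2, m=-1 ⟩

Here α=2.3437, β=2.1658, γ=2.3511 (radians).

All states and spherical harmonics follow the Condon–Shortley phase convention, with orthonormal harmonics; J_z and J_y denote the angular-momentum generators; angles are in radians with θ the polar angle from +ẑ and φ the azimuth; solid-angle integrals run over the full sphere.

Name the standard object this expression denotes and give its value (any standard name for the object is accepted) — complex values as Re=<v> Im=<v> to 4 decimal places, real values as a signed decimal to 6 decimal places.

Wigner D-matrix element, Re=-0.0944 Im=-0.0007

This is a Wigner D-matrix element — the rotation-matrix element ⟨l m'| R(α,β,γ) |l m⟩ in the angular-momentum basis.
D^2_{1,-1}(2.3437,2.1658,2.3511) = e^{-i·1·2.3437}·d^2_{1,-1}(2.1658)·e^{-i·-1·2.3511}. Compute d first:
With c≡cos(β/2)=0.468769 and s≡sin(β/2)=0.883321, N=[6·1·1·6]^{1/2}=6.000000
k: max(0,(-1)−(1))=0 … min(2+(-1),2−(1))=1
  k=0: (−1)^2·6.0000/(2)·0.4688^2·0.8833^2 = +0.514370
  k=1: (−1)^3·6.0000/(6)·0.4688^0·0.8833^4 = -0.608799
d^2_{1,-1}(2.1658) = +0.514370 -0.608799 = -0.094429
Attach z-rotation phases: D = e^{-i(1)(2.3437)}·(-0.094429)·e^{-i(-1)(2.3511)} = -0.094427-0.000699i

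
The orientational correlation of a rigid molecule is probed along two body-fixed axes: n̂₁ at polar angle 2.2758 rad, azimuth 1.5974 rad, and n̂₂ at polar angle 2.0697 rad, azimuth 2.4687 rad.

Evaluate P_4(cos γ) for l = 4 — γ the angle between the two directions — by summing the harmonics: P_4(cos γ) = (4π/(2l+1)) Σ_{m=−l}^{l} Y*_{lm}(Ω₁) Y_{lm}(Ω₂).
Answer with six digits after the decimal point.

-0.365596

Addition theorem: P_4(cos γ) = (4π/9) Σ_m Y*_{lm}(Ω₁) Y_{lm}(Ω₂), m = −4…4:
  [-4]  conj(Y_{4,-4})(Ω₁) = 0.14805 + 0.01581j ; Y_{4,-4}(Ω₂) = -0.23691 + 0.11445j ; Δ = -0.03689 + 0.01320j
  [-3]  conj(Y_{4,-3})(Ω₁) = -0.02857 + 0.35719j ; Y_{4,-3}(Ω₂) = -0.17560 + 0.36550j ; Δ = -0.12554 - 0.07317j
  [-2]  conj(Y_{4,-2})(Ω₁) = -0.37584 - 0.02002j ; Y_{4,-2}(Ω₂) = 0.03467 + 0.15149j ; Δ = -0.01000 - 0.05763j
  [-1]  conj(Y_{4,-1})(Ω₁) = -0.00037 + 0.01408j ; Y_{4,-1}(Ω₂) = -0.21723 - 0.17312j ; Δ = 0.00252 - 0.00299j
  [+0]  conj(Y_{4,0})(Ω₁) = -0.36242 + 0.00000j ; Y_{4,0}(Ω₂) = -0.21512 + 0.00000j ; Δ = 0.07796 + 0.00000j
  [+1]  conj(Y_{4,1})(Ω₁) = 0.00037 + 0.01408j ; Y_{4,1}(Ω₂) = 0.21723 - 0.17312j ; Δ = 0.00252 + 0.00299j
  [+2]  conj(Y_{4,2})(Ω₁) = -0.37584 + 0.02002j ; Y_{4,2}(Ω₂) = 0.03467 - 0.15149j ; Δ = -0.01000 + 0.05763j
  [+3]  conj(Y_{4,3})(Ω₁) = 0.02857 + 0.35719j ; Y_{4,3}(Ω₂) = 0.17560 + 0.36550j ; Δ = -0.12554 + 0.07317j
  [+4]  conj(Y_{4,4})(Ω₁) = 0.14805 - 0.01581j ; Y_{4,4}(Ω₂) = -0.23691 - 0.11445j ; Δ = -0.03689 - 0.01320j
Total Σ_m = -0.26184 - 0.00000j. Multiply by 1.396263: -0.36560 - 0.00000j. P_4(cos γ) = -0.365596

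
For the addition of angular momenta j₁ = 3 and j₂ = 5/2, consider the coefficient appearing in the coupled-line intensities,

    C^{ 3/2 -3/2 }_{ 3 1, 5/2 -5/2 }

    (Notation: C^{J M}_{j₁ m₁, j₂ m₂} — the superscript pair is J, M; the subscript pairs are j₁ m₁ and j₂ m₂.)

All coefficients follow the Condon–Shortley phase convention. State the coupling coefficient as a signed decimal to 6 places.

√[4·4!2!1!/8! · 4!2!0!5!0!3!] = √(1152/7)
  +(−1)^0/∏(0,4,2,0,0,1)! = 1/48  (running 1/48)
⟨..|..⟩ = √(1152/7)·(1/48) = +0.267261

+0.267261  (= +√(1/14))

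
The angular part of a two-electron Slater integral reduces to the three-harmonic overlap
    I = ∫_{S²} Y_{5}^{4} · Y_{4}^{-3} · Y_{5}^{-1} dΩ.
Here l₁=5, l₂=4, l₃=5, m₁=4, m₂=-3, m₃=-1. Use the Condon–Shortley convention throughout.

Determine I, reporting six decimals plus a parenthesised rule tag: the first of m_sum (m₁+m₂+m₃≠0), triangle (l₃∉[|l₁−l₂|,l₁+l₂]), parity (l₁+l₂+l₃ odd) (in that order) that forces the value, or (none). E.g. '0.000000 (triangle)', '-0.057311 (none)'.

m-sum 0 ✓  L=14 even ✓  1≤5≤9 ✓
Π(2lᵢ+1) = 11×9×11 = 1089
triangle coeff Δ(5,4,5) = 1/3153150
Σ_t [0,4]: t=0:+1/69120 t=1:−1/1728 t=2:+1/576 t=3:−1/1728 t=4:+1/69120 = 7/11520
(3j)²=2/143 [(5 4 5; 0 0 0)], sign=-1
Σ_t [0,1]: t=0:+1/17280 t=1:−1/103680 = 1/20736
(3j)²=10/429 [(5 4 5; 4 -3 -1)], sign=+1
⇒ 4πI² = 60/169
I = (-1)√(60/169/(4π)) = -0.16808437
No selection rule forces the value: the integral is nonzero (none).

-0.168084 (none)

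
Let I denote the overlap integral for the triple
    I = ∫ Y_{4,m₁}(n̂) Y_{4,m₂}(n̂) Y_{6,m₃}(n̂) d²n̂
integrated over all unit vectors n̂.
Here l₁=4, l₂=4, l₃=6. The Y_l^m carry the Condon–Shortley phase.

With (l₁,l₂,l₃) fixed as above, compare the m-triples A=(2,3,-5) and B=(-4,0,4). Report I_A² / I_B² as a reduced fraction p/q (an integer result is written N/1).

l's match ⇒ only the (l;m) 3-j factors differ between A and B.
A: triangle coeff Δ(4,4,6) = 1/1261260; Σ_t [1,2]: t=1:−1/86400 t=2:+1/172800 = -1/172800; (3j)²=1/130 [(4 4 6; 2 3 -5)], sign=+1
B: triangle coeff Δ(4,4,6) = 1/1261260; Σ_t [2,2]: t=2:+1/69120 = 1/69120; (3j)²=4/143 [(4 4 6; -4 0 4)], sign=+1
I_A²/I_B² = (1/130)/(4/143) = 11/40

11/40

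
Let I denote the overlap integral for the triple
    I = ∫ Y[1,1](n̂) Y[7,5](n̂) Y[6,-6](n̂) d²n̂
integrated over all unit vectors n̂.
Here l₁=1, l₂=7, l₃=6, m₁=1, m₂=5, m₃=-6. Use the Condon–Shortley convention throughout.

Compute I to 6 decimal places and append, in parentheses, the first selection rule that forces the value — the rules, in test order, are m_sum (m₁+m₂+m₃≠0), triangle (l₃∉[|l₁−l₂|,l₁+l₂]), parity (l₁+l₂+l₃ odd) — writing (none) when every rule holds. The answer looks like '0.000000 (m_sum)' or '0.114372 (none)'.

-0.034990 (none)

Rules hold: Σm=0, L=14 even, 6≤6≤8.
N = 3·15·13 = 585
Δ = 2!·0!·12!/15! = 1/1365
Racah Σ t=1..1: t=1:−1/518400 = -1/518400
⇒ 3j(1 7 6; 0 0 0)² = 7/195, sgn -1
Racah Σ t=0..0: t=0:+1/958003200 = 1/958003200
⇒ 3j(1 7 6; 1 5 -6)² = 1/1365, sgn +1
4πI² = N·(3j₀)²·(3jₘ)² = 1/65
I = -1·√(0.0153846/4π) = -0.03498955
No selection rule forces the value: the integral is nonzero (none).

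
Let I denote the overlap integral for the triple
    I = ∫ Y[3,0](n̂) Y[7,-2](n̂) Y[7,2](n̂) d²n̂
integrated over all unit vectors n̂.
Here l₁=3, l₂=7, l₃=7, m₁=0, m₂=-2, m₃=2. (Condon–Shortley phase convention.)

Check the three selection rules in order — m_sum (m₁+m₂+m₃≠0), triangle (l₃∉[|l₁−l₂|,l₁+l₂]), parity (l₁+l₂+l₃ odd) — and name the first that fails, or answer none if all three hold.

m₁+m₂+m₃ = 0 − 2 + 2 = 0  ✓
triangle: |3−7|=4 ≤ l₃=7 ≤ 3+7=10  ✓
parity: l₁+l₂+l₃ = 17 is odd  ✗

parity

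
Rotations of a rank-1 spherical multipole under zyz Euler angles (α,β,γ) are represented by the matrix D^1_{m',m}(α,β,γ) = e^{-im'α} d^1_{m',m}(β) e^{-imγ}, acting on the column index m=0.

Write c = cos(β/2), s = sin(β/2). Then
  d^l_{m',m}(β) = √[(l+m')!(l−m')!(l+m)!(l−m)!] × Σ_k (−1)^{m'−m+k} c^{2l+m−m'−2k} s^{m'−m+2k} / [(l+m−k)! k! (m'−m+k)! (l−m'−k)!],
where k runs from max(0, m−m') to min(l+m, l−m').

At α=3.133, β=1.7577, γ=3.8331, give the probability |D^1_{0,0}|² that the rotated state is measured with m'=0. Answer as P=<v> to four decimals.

First d^1_{0,0}(β=1.7577), then the phase factors e^{-i(0)α} and e^{-i(0)γ}:
With c≡cos(β/2)=0.638037 and s≡sin(β/2)=0.770006, N=[1·1·1·1]^{1/2}=1.000000
k: max(0,(0)−(0))=0 … min(1+(0),1−(0))=1
  k=0: (−1)^0·1.0000/(1)·0.6380^2·0.7700^0 = +0.407091
  k=1: (−1)^1·1.0000/(1)·0.6380^0·0.7700^2 = -0.592909
d^1_{0,0}(1.7577) = +0.407091 -0.592909 = -0.185817
|D^1_{0,0}|² = |d^1_{0,0}(β)|² = (-0.185817)² = 0.034528 (the z-rotation phases have unit modulus)

P=0.0345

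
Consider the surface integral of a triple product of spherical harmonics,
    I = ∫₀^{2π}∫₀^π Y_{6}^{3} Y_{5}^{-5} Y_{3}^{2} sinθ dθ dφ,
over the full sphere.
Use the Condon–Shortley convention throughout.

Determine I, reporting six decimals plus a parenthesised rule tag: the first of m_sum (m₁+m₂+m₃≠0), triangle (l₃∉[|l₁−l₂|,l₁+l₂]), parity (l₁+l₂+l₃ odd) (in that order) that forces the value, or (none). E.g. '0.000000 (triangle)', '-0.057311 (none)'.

0.088266 (none)

Rules hold: Σm=0, L=14 even, 1≤3≤11.
N = 13·11·7 = 1001
Δ = 8!·4!·2!/15! = 1/675675
Racah Σ t=3..5: t=3:−1/8640 t=4:+1/2304 t=5:−1/8640 = 7/34560
⇒ 3j(6 5 3; 0 0 0)² = 7/429, sgn -1
Racah Σ t=0..0: t=0:+1/483840 = 1/483840
⇒ 3j(6 5 3; 3 -5 2)² = 6/1001, sgn -1
4πI² = N·(3j₀)²·(3jₘ)² = 14/143
I = +1·√(0.0979021/4π) = 0.08826552
No selection rule forces the value: the integral is nonzero (none).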